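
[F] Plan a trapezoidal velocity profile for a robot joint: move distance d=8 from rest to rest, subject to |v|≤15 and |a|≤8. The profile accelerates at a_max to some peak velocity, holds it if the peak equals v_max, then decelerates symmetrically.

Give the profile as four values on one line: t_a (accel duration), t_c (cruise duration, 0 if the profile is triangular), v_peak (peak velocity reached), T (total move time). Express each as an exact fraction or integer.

vₘ²/aₘ = 15²/8 = 225/8
8 < 225/8 ⇒ no cruise
v_peak = √(8·8) = √64 = 8
t_a = 8/8 = 1; t_c = 0
T = 2·1 = 2

t_a=1 t_c=0 v_peak=8 T=2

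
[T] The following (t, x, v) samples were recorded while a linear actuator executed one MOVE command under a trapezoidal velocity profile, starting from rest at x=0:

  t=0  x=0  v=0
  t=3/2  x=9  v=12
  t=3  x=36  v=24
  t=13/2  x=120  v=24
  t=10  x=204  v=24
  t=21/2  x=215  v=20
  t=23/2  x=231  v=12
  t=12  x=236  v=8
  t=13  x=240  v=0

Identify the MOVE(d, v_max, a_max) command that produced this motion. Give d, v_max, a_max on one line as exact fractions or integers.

d=240 v_max=24 a_max=8

final state: t=13, x=240, v=0 → d = 240
a_max = (12−0)/(3/2−0) = 8
max v = 24 over t∈[3,10] → v_max = 24
check: 24·(3+7) = 240 ✓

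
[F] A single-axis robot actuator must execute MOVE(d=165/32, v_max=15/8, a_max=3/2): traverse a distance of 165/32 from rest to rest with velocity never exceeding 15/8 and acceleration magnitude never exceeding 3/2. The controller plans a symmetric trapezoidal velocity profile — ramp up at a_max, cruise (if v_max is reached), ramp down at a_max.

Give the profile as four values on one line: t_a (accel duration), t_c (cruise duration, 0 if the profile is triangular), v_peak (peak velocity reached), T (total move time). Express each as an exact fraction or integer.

t_a=5/4 t_c=3/2 v_peak=15/8 T=4

vₘ²/aₘ = (15/8)²/(3/2) = 75/32
165/32 ≥ 75/32 → trapezoidal
t_a = (15/8)/(3/2) = 5/4; v_peak = 15/8
d_cruise = 165/32 − 75/32 = 45/16; t_c = (45/16)/(15/8) = 3/2
T = 2·5/4 + 3/2 = 4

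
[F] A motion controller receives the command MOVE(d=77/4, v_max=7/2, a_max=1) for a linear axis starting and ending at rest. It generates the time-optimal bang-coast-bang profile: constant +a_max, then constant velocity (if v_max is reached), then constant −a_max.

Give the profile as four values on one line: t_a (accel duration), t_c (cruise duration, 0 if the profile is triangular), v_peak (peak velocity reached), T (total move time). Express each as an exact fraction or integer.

t_a=7/2 t_c=2 v_peak=7/2 T=9

v_max²/a_max = (7/2)²/1 = 49/4
77/4 ≥ 49/4 so v_max reached
t_a = (7/2)/1 = 7/2; v_peak = 7/2
d_cruise = 77/4 − 49/4 = 7; t_c = 7/(7/2) = 2
T = 2·7/2 + 2 = 9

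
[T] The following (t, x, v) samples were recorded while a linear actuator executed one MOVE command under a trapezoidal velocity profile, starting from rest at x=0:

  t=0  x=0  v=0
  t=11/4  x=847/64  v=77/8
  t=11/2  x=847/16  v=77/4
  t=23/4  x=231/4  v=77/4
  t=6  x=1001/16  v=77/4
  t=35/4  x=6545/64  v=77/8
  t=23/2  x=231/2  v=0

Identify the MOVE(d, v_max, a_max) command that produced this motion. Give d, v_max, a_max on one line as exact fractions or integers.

d=231/2 v_max=77/4 a_max=7/2

final state: t=23/2, x=231/2, v=0 → d = 231/2
a_max = (77/8−0)/(11/4−0) = 7/2
max v = 77/4 over t∈[11/2,6] → v_max = 77/4
check: 77/4·(11/2+1/2) = 231/2 ✓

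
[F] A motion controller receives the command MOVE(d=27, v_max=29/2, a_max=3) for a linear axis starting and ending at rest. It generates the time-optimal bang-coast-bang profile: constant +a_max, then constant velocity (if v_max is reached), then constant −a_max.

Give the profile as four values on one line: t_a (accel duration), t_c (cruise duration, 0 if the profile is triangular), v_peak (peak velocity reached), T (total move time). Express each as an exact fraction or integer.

(v_max)²/a_max = (29/2)²/3 = 841/12
27 < 841/12 → triangular
v_peak = √(27·3) = √81 = 9
t_a = 9/3 = 3; t_c = 0
T = 2·3 = 6

t_a=3 t_c=0 v_peak=9 T=6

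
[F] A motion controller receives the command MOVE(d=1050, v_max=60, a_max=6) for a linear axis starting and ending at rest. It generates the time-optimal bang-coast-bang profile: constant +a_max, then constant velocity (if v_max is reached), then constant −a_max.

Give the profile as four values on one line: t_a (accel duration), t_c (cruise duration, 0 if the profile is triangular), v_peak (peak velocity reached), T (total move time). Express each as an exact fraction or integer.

(v_max)²/a_max = 60²/6 = 600
1050 ≥ 600 ⇒ cruise phase
t_a = 60/6 = 10; v_peak = 60
d_cruise = 1050 − 600 = 450; t_c = 450/60 = 15/2
T = 2·10 + 15/2 = 55/2

t_a=10 t_c=15/2 v_peak=60 T=55/2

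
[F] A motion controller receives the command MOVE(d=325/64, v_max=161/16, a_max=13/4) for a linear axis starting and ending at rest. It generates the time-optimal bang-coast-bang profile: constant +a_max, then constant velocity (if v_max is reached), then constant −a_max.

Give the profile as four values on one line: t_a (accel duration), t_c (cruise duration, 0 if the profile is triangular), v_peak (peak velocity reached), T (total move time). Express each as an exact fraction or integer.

t_a=5/4 t_c=0 v_peak=65/16 T=5/2

vₘ²/aₘ = (161/16)²/(13/4) = 25921/832
325/64 < 25921/832 → triangular
v_peak = √(325/64·13/4) = √(4225/256) = 65/16
t_a = (65/16)/(13/4) = 5/4; t_c = 0
T = 2·5/4 = 5/2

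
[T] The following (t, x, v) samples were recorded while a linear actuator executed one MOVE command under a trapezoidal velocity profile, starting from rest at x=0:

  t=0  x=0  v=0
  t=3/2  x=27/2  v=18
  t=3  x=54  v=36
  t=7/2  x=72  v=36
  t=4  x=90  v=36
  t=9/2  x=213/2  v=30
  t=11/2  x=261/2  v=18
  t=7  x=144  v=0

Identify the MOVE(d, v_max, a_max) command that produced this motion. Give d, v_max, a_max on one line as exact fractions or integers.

final state: t=7, x=144, v=0 → d = 144
a_max = (18−0)/(3/2−0) = 12
max v = 36 over t∈[3,4] → v_max = 36
check: 36·(3+1) = 144 ✓

d=144 v_max=36 a_max=12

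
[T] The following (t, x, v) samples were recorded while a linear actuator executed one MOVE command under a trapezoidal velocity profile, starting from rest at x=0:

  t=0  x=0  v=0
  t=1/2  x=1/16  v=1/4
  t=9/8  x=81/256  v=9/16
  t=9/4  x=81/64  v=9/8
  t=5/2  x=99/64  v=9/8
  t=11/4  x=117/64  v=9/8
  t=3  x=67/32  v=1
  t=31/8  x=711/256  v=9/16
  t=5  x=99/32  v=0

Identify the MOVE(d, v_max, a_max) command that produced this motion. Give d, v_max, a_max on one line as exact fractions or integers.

d=99/32 v_max=9/8 a_max=1/2

final state: t=5, x=99/32, v=0 → d = 99/32
a_max = (1/4−0)/(1/2−0) = 1/2
max v = 9/8 over t∈[9/4,11/4] → v_max = 9/8
check: 9/8·(9/4+1/2) = 99/32 ✓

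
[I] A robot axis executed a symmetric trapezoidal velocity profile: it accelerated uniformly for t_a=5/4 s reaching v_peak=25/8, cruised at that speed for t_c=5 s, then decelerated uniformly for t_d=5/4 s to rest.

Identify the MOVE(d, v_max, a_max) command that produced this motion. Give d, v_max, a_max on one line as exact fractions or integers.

d=625/32 v_max=25/8 a_max=5/2

a_max = (25/8)/(5/4) = 5/2
d_a = ½·25/8·5/4 = 125/64; d_c = 25/8·5 = 125/8
d = 2·125/64 + 125/8 = 625/32
t_c = 5 > 0 ⇒ limit active, v_max = 25/8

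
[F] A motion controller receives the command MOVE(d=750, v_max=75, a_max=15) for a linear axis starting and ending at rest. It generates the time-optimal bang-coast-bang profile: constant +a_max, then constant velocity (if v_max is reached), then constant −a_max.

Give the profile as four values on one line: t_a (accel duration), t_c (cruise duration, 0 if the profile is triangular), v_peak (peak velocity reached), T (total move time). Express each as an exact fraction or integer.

t_a=5 t_c=5 v_peak=75 T=15

v_max²/a_max = 75²/15 = 375
750 ≥ 375 so v_max reached
t_a = 75/15 = 5; v_peak = 75
d_cruise = 750 − 375 = 375; t_c = 375/75 = 5
T = 2·5 + 5 = 15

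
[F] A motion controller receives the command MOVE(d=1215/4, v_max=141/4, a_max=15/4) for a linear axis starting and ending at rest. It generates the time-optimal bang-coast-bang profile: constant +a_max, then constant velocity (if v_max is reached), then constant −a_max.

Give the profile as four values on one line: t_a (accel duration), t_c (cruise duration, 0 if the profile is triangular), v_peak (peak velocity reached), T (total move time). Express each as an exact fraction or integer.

v_max²/a_max = (141/4)²/(15/4) = 6627/20
1215/4 < 6627/20 so t_c = 0
v_peak = √(1215/4·15/4) = √(18225/16) = 135/4
t_a = (135/4)/(15/4) = 9; t_c = 0
T = 2·9 = 18

t_a=9 t_c=0 v_peak=135/4 T=18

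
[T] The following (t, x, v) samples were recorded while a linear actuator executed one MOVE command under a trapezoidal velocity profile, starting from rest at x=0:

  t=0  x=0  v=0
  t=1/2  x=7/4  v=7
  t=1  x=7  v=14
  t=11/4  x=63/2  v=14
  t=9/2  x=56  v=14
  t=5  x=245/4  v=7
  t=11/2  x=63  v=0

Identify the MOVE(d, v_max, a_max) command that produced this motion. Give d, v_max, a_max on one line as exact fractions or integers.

final state: t=11/2, x=63, v=0 → d = 63
a_max = (7−0)/(1/2−0) = 14
max v = 14 over t∈[1,9/2] → v_max = 14
check: 14·(1+7/2) = 63 ✓

d=63 v_max=14 a_max=14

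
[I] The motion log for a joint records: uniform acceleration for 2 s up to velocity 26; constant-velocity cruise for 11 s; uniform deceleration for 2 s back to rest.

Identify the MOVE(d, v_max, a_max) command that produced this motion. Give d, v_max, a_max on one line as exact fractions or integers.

a_max = 26/2 = 13
d_a = ½·26·2 = 26; d_c = 26·11 = 286
d = 2·26 + 286 = 338
t_c = 11 > 0 → v_max = v_peak = 26

d=338 v_max=26 a_max=13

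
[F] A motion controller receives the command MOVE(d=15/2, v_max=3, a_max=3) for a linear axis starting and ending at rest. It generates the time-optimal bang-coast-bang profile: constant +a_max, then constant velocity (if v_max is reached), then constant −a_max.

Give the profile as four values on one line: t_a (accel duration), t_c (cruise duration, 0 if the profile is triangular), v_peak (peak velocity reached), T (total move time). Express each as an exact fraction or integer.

(v_max)²/a_max = 3²/3 = 3
15/2 ≥ 3 → trapezoidal
t_a = 3/3 = 1; v_peak = 3
d_cruise = 15/2 − 3 = 9/2; t_c = (9/2)/3 = 3/2
T = 2·1 + 3/2 = 7/2

t_a=1 t_c=3/2 v_peak=3 T=7/2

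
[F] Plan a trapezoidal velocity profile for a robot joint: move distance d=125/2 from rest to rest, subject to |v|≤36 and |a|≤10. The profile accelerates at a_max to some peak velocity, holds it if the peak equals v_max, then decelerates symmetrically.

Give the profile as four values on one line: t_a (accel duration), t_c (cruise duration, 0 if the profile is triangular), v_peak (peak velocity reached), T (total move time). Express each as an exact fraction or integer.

vₘ²/aₘ = 36²/10 = 648/5
125/2 < 648/5 so t_c = 0
v_peak = √(125/2·10) = √625 = 25
t_a = 25/10 = 5/2; t_c = 0
T = 2·5/2 = 5

t_a=5/2 t_c=0 v_peak=25 T=5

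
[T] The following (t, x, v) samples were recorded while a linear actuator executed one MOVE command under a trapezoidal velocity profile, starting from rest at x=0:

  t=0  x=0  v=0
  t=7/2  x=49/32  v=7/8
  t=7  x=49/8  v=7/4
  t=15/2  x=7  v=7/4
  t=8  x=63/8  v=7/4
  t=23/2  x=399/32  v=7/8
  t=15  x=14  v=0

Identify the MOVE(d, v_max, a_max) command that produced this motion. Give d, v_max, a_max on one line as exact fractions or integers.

final state: t=15, x=14, v=0 → d = 14
a_max = (7/8−0)/(7/2−0) = 1/4
max v = 7/4 over t∈[7,8] → v_max = 7/4
check: 7/4·(7+1) = 14 ✓

d=14 v_max=7/4 a_max=1/4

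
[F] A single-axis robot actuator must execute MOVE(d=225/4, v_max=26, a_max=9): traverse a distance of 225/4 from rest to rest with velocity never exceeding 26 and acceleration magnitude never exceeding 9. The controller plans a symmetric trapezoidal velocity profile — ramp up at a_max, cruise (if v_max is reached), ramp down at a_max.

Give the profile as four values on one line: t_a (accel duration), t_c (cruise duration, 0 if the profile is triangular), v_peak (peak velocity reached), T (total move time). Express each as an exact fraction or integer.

v_max²/a_max = 26²/9 = 676/9
225/4 < 676/9 so t_c = 0
v_peak = √(225/4·9) = √(2025/4) = 45/2
t_a = (45/2)/9 = 5/2; t_c = 0
T = 2·5/2 = 5

t_a=5/2 t_c=0 v_peak=45/2 T=5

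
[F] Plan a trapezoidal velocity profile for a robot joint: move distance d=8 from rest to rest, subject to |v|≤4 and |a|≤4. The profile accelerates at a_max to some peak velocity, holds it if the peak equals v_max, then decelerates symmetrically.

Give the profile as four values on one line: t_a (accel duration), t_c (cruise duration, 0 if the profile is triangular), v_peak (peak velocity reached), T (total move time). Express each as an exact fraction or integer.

vₘ²/aₘ = 4²/4 = 4
8 ≥ 4 → trapezoidal
t_a = 4/4 = 1; v_peak = 4
d_cruise = 8 − 4 = 4; t_c = 4/4 = 1
T = 2·1 + 1 = 3

t_a=1 t_c=1 v_peak=4 T=3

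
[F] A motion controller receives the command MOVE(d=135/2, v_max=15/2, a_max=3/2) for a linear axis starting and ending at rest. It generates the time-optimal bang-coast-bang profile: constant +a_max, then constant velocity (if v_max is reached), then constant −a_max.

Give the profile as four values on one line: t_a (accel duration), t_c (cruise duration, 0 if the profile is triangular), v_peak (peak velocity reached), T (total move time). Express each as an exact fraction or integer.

v_max²/a_max = (15/2)²/(3/2) = 75/2
135/2 ≥ 75/2 ⇒ cruise phase
t_a = (15/2)/(3/2) = 5; v_peak = 15/2
d_cruise = 135/2 − 75/2 = 30; t_c = 30/(15/2) = 4
T = 2·5 + 4 = 14

t_a=5 t_c=4 v_peak=15/2 T=14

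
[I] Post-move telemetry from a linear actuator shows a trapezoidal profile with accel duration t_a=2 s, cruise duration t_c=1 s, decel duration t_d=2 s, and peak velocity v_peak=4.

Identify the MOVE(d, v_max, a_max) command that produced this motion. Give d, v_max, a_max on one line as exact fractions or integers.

a_max = 4/2 = 2
d_a = ½·4·2 = 4; d_c = 4·1 = 4
d = 2·4 + 4 = 12
t_c = 1 > 0 so v_max = 4

d=12 v_max=4 a_max=2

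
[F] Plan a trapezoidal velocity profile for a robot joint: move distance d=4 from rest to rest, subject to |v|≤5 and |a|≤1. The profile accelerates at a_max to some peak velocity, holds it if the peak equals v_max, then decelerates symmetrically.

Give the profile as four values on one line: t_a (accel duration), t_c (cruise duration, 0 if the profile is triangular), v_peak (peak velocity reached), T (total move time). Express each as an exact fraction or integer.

t_a=2 t_c=0 v_peak=2 T=4

v_max²/a_max = 5²/1 = 25
4 < 25 so t_c = 0
v_peak = √(4·1) = √4 = 2
t_a = 2/1 = 2; t_c = 0
T = 2·2 = 4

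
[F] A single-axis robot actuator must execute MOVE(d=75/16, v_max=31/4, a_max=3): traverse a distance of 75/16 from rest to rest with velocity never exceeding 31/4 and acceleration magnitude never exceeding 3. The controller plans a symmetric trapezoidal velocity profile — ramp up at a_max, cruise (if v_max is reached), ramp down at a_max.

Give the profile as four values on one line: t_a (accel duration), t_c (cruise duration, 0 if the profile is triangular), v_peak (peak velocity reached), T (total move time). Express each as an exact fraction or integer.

t_a=5/4 t_c=0 v_peak=15/4 T=5/2

v_max²/a_max = (31/4)²/3 = 961/48
75/16 < 961/48 → triangular
v_peak = √(75/16·3) = √(225/16) = 15/4
t_a = (15/4)/3 = 5/4; t_c = 0
T = 2·5/4 = 5/2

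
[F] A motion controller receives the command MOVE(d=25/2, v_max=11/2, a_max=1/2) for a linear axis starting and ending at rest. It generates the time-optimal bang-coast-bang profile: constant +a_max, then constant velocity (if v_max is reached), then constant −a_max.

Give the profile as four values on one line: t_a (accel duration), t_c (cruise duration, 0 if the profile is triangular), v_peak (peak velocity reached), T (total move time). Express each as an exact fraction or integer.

v_max²/a_max = (11/2)²/(1/2) = 121/2
25/2 < 121/2 so t_c = 0
v_peak = √(25/2·1/2) = √(25/4) = 5/2
t_a = (5/2)/(1/2) = 5; t_c = 0
T = 2·5 = 10

t_a=5 t_c=0 v_peak=5/2 T=10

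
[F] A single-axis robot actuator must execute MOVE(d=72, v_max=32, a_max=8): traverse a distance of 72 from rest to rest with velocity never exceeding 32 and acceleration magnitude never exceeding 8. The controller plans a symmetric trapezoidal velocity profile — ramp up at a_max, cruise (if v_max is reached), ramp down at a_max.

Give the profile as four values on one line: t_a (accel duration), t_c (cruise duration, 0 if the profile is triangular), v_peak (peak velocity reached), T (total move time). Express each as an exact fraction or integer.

(v_max)²/a_max = 32²/8 = 128
72 < 128 so t_c = 0
v_peak = √(72·8) = √576 = 24
t_a = 24/8 = 3; t_c = 0
T = 2·3 = 6

t_a=3 t_c=0 v_peak=24 T=6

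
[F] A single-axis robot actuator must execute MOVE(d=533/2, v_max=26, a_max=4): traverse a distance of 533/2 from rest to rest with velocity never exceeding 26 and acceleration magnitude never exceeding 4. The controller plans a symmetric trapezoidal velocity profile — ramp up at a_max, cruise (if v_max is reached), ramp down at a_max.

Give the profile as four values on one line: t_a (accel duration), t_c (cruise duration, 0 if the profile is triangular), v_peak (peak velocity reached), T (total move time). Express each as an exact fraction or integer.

t_a=13/2 t_c=15/4 v_peak=26 T=67/4

(v_max)²/a_max = 26²/4 = 169
533/2 ≥ 169 ⇒ cruise phase
t_a = 26/4 = 13/2; v_peak = 26
d_cruise = 533/2 − 169 = 195/2; t_c = (195/2)/26 = 15/4
T = 2·13/2 + 15/4 = 67/4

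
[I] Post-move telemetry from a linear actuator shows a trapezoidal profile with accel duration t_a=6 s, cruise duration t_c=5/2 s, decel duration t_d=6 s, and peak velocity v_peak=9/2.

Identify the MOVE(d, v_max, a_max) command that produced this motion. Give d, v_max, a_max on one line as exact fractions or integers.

a_max = (9/2)/6 = 3/4
d_a = ½·9/2·6 = 27/2; d_c = 9/2·5/2 = 45/4
d = 2·27/2 + 45/4 = 153/4
t_c = 5/2 > 0 so v_max = 9/2

d=153/4 v_max=9/2 a_max=3/4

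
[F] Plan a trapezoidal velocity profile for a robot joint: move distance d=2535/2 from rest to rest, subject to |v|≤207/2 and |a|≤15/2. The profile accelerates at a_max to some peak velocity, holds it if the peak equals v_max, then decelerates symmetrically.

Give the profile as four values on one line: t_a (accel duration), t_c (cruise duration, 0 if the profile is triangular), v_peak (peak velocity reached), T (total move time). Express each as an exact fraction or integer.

vₘ²/aₘ = (207/2)²/(15/2) = 14283/10
2535/2 < 14283/10 ⇒ no cruise
v_peak = √(2535/2·15/2) = √(38025/4) = 195/2
t_a = (195/2)/(15/2) = 13; t_c = 0
T = 2·13 = 26

t_a=13 t_c=0 v_peak=195/2 T=26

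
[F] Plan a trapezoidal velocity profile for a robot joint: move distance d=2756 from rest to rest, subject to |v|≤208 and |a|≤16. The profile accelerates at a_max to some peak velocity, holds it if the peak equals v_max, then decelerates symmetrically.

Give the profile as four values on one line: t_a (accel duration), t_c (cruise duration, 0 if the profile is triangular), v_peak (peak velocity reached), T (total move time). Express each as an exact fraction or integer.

(v_max)²/a_max = 208²/16 = 2704
2756 ≥ 2704 ⇒ cruise phase
t_a = 208/16 = 13; v_peak = 208
d_cruise = 2756 − 2704 = 52; t_c = 52/208 = 1/4
T = 2·13 + 1/4 = 105/4

t_a=13 t_c=1/4 v_peak=208 T=105/4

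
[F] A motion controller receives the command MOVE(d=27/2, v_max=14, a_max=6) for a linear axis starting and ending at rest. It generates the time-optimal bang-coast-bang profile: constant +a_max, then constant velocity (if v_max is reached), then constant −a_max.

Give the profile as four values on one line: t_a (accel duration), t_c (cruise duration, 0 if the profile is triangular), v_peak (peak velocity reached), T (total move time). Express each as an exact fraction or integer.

t_a=3/2 t_c=0 v_peak=9 T=3

v_max²/a_max = 14²/6 = 98/3
27/2 < 98/3 so t_c = 0
v_peak = √(27/2·6) = √81 = 9
t_a = 9/6 = 3/2; t_c = 0
T = 2·3/2 = 3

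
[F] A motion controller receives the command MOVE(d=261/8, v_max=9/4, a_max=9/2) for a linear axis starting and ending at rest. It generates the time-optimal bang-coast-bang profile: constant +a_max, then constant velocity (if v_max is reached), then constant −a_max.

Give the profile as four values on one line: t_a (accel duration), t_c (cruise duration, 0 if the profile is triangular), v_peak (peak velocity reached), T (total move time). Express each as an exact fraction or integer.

t_a=1/2 t_c=14 v_peak=9/4 T=15

vₘ²/aₘ = (9/4)²/(9/2) = 9/8
261/8 ≥ 9/8 → trapezoidal
t_a = (9/4)/(9/2) = 1/2; v_peak = 9/4
d_cruise = 261/8 − 9/8 = 63/2; t_c = (63/2)/(9/4) = 14
T = 2·1/2 + 14 = 15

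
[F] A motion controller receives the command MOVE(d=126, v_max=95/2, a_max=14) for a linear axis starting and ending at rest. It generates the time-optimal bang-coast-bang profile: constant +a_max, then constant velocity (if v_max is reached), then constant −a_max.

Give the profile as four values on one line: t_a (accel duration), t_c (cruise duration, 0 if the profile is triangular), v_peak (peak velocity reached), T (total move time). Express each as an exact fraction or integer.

(v_max)²/a_max = (95/2)²/14 = 9025/56
126 < 9025/56 ⇒ no cruise
v_peak = √(126·14) = √1764 = 42
t_a = 42/14 = 3; t_c = 0
T = 2·3 = 6

t_a=3 t_c=0 v_peak=42 T=6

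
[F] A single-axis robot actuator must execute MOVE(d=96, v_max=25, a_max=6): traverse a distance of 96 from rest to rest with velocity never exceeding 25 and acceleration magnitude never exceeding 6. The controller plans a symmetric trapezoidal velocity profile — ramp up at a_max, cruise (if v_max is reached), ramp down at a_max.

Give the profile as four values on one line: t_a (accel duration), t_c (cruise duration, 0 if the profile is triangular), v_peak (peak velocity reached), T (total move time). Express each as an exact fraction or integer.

(v_max)²/a_max = 25²/6 = 625/6
96 < 625/6 so t_c = 0
v_peak = √(96·6) = √576 = 24
t_a = 24/6 = 4; t_c = 0
T = 2·4 = 8

t_a=4 t_c=0 v_peak=24 T=8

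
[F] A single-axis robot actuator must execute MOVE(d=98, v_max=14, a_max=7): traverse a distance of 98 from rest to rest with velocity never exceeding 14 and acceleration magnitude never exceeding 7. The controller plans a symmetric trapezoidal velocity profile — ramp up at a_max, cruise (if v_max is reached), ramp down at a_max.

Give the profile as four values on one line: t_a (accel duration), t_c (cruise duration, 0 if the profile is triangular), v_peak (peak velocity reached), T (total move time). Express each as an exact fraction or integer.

t_a=2 t_c=5 v_peak=14 T=9

v_max²/a_max = 14²/7 = 28
98 ≥ 28 so v_max reached
t_a = 14/7 = 2; v_peak = 14
d_cruise = 98 − 28 = 70; t_c = 70/14 = 5
T = 2·2 + 5 = 9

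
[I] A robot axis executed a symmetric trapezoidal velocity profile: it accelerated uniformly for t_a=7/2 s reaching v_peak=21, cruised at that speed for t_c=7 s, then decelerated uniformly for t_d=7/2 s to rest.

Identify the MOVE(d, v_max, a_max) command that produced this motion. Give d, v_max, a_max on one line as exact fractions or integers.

d=441/2 v_max=21 a_max=6

a_max = 21/(7/2) = 6
d_a = ½·21·7/2 = 147/4; d_c = 21·7 = 147
d = 2·147/4 + 147 = 441/2
t_c = 7 > 0 → v_max = v_peak = 21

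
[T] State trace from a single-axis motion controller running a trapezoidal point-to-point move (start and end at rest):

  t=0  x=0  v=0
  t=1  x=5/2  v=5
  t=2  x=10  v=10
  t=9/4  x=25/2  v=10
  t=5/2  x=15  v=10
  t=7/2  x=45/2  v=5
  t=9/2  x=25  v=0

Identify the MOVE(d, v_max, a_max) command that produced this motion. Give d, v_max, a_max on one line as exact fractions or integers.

d=25 v_max=10 a_max=5

final state: t=9/2, x=25, v=0 → d = 25
a_max = (5−0)/(1−0) = 5
max v = 10 over t∈[2,5/2] → v_max = 10
check: 10·(2+1/2) = 25 ✓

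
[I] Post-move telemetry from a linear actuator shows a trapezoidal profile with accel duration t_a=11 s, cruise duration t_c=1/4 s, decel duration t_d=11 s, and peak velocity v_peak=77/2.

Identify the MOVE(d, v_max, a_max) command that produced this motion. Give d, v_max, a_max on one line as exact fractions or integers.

a_max = (77/2)/11 = 7/2
d_a = ½·77/2·11 = 847/4; d_c = 77/2·1/4 = 77/8
d = 2·847/4 + 77/8 = 3465/8
t_c = 1/4 > 0 ⇒ limit active, v_max = 77/2

d=3465/8 v_max=77/2 a_max=7/2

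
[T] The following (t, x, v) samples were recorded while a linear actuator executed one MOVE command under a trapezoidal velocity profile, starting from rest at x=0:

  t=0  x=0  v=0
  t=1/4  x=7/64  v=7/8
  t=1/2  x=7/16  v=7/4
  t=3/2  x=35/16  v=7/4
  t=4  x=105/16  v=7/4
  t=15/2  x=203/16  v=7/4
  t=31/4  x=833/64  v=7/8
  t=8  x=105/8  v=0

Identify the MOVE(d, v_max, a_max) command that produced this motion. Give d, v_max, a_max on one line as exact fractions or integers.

d=105/8 v_max=7/4 a_max=7/2

final state: t=8, x=105/8, v=0 → d = 105/8
a_max = (7/8−0)/(1/4−0) = 7/2
max v = 7/4 over t∈[1/2,15/2] → v_max = 7/4
check: 7/4·(1/2+7) = 105/8 ✓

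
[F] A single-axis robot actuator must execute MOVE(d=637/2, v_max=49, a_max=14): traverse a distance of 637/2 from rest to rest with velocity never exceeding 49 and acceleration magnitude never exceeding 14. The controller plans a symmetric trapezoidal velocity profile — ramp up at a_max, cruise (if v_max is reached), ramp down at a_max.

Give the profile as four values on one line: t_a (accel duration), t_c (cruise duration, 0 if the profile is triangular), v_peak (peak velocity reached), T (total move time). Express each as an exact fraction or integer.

vₘ²/aₘ = 49²/14 = 343/2
637/2 ≥ 343/2 ⇒ cruise phase
t_a = 49/14 = 7/2; v_peak = 49
d_cruise = 637/2 − 343/2 = 147; t_c = 147/49 = 3
T = 2·7/2 + 3 = 10

t_a=7/2 t_c=3 v_peak=49 T=10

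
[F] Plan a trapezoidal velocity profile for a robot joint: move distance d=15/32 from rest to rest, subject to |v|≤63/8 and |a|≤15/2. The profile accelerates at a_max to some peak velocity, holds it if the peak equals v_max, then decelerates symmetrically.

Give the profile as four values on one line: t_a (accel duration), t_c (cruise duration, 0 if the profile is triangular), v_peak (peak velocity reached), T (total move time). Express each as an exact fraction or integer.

vₘ²/aₘ = (63/8)²/(15/2) = 1323/160
15/32 < 1323/160 ⇒ no cruise
v_peak = √(15/32·15/2) = √(225/64) = 15/8
t_a = (15/8)/(15/2) = 1/4; t_c = 0
T = 2·1/4 = 1/2

t_a=1/4 t_c=0 v_peak=15/8 T=1/2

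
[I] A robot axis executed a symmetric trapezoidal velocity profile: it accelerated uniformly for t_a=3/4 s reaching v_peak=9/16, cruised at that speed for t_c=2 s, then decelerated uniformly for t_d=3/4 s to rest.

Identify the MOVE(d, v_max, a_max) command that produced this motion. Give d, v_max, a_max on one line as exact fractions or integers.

d=99/64 v_max=9/16 a_max=3/4

a_max = (9/16)/(3/4) = 3/4
d_a = ½·9/16·3/4 = 27/128; d_c = 9/16·2 = 9/8
d = 2·27/128 + 9/8 = 99/64
t_c = 2 > 0 so v_max = 9/16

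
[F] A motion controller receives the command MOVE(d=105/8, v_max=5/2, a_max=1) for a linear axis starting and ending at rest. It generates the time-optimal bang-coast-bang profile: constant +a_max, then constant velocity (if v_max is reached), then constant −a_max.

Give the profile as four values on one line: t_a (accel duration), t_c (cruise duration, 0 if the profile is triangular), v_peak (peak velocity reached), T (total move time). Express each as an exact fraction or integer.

(v_max)²/a_max = (5/2)²/1 = 25/4
105/8 ≥ 25/4 → trapezoidal
t_a = (5/2)/1 = 5/2; v_peak = 5/2
d_cruise = 105/8 − 25/4 = 55/8; t_c = (55/8)/(5/2) = 11/4
T = 2·5/2 + 11/4 = 31/4

t_a=5/2 t_c=11/4 v_peak=5/2 T=31/4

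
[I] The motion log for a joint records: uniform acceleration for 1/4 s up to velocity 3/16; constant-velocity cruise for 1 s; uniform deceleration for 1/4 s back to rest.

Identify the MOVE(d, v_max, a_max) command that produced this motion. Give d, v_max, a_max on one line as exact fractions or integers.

d=15/64 v_max=3/16 a_max=3/4

a_max = (3/16)/(1/4) = 3/4
d_a = ½·3/16·1/4 = 3/128; d_c = 3/16·1 = 3/16
d = 2·3/128 + 3/16 = 15/64
t_c = 1 > 0 ⇒ limit active, v_max = 3/16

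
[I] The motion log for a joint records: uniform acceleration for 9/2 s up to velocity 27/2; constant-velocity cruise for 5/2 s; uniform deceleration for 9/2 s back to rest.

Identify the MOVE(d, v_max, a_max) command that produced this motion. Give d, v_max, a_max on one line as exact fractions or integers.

a_max = (27/2)/(9/2) = 3
d_a = ½·27/2·9/2 = 243/8; d_c = 27/2·5/2 = 135/4
d = 2·243/8 + 135/4 = 189/2
t_c = 5/2 > 0 ⇒ limit active, v_max = 27/2

d=189/2 v_max=27/2 a_max=3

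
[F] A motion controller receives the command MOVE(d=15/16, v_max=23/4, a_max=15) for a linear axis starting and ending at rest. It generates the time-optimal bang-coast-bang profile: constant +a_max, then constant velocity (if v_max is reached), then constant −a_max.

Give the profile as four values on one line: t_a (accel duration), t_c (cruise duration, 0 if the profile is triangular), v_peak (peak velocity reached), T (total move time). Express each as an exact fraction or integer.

(v_max)²/a_max = (23/4)²/15 = 529/240
15/16 < 529/240 ⇒ no cruise
v_peak = √(15/16·15) = √(225/16) = 15/4
t_a = (15/4)/15 = 1/4; t_c = 0
T = 2·1/4 = 1/2

t_a=1/4 t_c=0 v_peak=15/4 T=1/2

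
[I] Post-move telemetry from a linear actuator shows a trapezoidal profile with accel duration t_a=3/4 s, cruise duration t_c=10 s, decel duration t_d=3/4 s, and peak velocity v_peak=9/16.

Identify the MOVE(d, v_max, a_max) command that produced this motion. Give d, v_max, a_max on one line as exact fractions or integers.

a_max = (9/16)/(3/4) = 3/4
d_a = ½·9/16·3/4 = 27/128; d_c = 9/16·10 = 45/8
d = 2·27/128 + 45/8 = 387/64
t_c = 10 > 0 → v_max = v_peak = 9/16

d=387/64 v_max=9/16 a_max=3/4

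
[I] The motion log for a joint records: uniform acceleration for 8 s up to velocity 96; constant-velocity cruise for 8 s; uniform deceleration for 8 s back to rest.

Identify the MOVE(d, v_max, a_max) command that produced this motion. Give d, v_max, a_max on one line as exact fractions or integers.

d=1536 v_max=96 a_max=12

a_max = 96/8 = 12
d_a = ½·96·8 = 384; d_c = 96·8 = 768
d = 2·384 + 768 = 1536
t_c = 8 > 0 ⇒ limit active, v_max = 96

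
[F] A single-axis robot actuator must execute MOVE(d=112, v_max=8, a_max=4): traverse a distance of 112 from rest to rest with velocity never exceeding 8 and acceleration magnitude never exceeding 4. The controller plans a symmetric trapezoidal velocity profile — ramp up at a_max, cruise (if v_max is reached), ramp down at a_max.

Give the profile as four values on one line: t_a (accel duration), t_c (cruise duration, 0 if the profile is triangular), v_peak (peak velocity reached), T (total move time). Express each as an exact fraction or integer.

v_max²/a_max = 8²/4 = 16
112 ≥ 16 so v_max reached
t_a = 8/4 = 2; v_peak = 8
d_cruise = 112 − 16 = 96; t_c = 96/8 = 12
T = 2·2 + 12 = 16

t_a=2 t_c=12 v_peak=8 T=16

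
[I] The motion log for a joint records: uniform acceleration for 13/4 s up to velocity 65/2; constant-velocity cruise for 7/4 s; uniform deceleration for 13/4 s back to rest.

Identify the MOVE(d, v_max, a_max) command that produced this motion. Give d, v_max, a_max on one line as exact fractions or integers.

d=325/2 v_max=65/2 a_max=10

a_max = (65/2)/(13/4) = 10
d_a = ½·65/2·13/4 = 845/16; d_c = 65/2·7/4 = 455/8
d = 2·845/16 + 455/8 = 325/2
t_c = 7/4 > 0 so v_max = 65/2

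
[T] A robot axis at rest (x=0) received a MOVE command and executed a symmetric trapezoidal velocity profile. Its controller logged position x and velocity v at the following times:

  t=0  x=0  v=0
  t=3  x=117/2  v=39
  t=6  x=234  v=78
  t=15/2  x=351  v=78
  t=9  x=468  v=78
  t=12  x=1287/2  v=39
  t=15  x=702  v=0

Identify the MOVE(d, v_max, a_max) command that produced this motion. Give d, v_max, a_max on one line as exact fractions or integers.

d=702 v_max=78 a_max=13

final state: t=15, x=702, v=0 → d = 702
a_max = (39−0)/(3−0) = 13
max v = 78 over t∈[6,9] → v_max = 78
check: 78·(6+3) = 702 ✓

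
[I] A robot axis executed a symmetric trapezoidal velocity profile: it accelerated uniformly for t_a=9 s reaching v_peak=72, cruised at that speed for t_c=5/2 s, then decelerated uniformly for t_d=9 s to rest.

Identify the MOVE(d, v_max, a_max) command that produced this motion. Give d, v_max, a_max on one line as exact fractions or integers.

d=828 v_max=72 a_max=8

a_max = 72/9 = 8
d_a = ½·72·9 = 324; d_c = 72·5/2 = 180
d = 2·324 + 180 = 828
t_c = 5/2 > 0 ⇒ limit active, v_max = 72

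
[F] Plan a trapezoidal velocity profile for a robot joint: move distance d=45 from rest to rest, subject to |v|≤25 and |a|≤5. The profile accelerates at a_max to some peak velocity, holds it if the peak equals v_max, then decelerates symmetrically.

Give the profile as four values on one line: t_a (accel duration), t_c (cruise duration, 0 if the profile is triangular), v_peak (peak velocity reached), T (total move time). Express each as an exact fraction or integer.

v_max²/a_max = 25²/5 = 125
45 < 125 so t_c = 0
v_peak = √(45·5) = √225 = 15
t_a = 15/5 = 3; t_c = 0
T = 2·3 = 6

t_a=3 t_c=0 v_peak=15 T=6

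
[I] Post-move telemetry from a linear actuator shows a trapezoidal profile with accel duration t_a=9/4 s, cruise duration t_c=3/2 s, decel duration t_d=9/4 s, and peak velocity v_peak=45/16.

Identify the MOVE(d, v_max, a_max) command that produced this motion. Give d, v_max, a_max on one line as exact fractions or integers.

a_max = (45/16)/(9/4) = 5/4
d_a = ½·45/16·9/4 = 405/128; d_c = 45/16·3/2 = 135/32
d = 2·405/128 + 135/32 = 675/64
t_c = 3/2 > 0 so v_max = 45/16

d=675/64 v_max=45/16 a_max=5/4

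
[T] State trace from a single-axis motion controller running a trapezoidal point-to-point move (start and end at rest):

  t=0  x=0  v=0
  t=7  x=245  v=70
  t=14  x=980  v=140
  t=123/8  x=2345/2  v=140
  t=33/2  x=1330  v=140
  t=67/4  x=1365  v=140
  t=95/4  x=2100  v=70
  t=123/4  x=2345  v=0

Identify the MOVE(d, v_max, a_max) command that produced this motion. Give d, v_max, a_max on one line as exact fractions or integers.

final state: t=123/4, x=2345, v=0 → d = 2345
a_max = (70−0)/(7−0) = 10
max v = 140 over t∈[14,67/4] → v_max = 140
check: 140·(14+11/4) = 2345 ✓

d=2345 v_max=140 a_max=10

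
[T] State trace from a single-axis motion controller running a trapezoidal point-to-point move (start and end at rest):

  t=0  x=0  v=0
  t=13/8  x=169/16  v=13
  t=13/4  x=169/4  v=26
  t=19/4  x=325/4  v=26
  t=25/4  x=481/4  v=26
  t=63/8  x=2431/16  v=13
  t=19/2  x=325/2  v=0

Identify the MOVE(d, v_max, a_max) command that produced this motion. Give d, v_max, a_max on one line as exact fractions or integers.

d=325/2 v_max=26 a_max=8

final state: t=19/2, x=325/2, v=0 → d = 325/2
a_max = (13−0)/(13/8−0) = 8
max v = 26 over t∈[13/4,25/4] → v_max = 26
check: 26·(13/4+3) = 325/2 ✓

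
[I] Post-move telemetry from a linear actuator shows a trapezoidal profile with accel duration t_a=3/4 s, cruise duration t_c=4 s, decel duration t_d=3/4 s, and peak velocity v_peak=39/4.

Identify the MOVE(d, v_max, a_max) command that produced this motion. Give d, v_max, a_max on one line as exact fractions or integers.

a_max = (39/4)/(3/4) = 13
d_a = ½·39/4·3/4 = 117/32; d_c = 39/4·4 = 39
d = 2·117/32 + 39 = 741/16
t_c = 4 > 0 so v_max = 39/4

d=741/16 v_max=39/4 a_max=13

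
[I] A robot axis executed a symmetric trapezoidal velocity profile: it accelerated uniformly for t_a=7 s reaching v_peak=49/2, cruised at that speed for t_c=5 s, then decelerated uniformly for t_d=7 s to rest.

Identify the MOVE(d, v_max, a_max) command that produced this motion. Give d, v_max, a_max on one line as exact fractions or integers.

d=294 v_max=49/2 a_max=7/2

a_max = (49/2)/7 = 7/2
d_a = ½·49/2·7 = 343/4; d_c = 49/2·5 = 245/2
d = 2·343/4 + 245/2 = 294
t_c = 5 > 0 so v_max = 49/2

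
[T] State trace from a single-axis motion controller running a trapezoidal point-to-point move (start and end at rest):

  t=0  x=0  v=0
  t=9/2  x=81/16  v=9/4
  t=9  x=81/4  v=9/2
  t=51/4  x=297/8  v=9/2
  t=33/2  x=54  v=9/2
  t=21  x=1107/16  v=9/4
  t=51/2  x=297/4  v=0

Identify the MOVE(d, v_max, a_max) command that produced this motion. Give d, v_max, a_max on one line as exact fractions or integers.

d=297/4 v_max=9/2 a_max=1/2

final state: t=51/2, x=297/4, v=0 → d = 297/4
a_max = (9/4−0)/(9/2−0) = 1/2
max v = 9/2 over t∈[9,33/2] → v_max = 9/2
check: 9/2·(9+15/2) = 297/4 ✓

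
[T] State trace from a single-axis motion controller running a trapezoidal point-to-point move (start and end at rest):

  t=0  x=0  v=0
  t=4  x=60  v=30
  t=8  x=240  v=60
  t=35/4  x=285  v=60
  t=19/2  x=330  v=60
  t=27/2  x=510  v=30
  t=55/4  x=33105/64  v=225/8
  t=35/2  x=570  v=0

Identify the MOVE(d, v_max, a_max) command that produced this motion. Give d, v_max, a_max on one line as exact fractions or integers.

d=570 v_max=60 a_max=15/2

final state: t=35/2, x=570, v=0 → d = 570
a_max = (30−0)/(4−0) = 15/2
max v = 60 over t∈[8,19/2] → v_max = 60
check: 60·(8+3/2) = 570 ✓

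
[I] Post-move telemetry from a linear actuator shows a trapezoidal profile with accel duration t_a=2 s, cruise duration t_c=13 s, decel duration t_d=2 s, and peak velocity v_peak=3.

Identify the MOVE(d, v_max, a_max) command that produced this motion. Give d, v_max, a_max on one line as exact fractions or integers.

d=45 v_max=3 a_max=3/2

a_max = 3/2
d_a = ½·3·2 = 3; d_c = 3·13 = 39
d = 2·3 + 39 = 45
t_c = 13 > 0 so v_max = 3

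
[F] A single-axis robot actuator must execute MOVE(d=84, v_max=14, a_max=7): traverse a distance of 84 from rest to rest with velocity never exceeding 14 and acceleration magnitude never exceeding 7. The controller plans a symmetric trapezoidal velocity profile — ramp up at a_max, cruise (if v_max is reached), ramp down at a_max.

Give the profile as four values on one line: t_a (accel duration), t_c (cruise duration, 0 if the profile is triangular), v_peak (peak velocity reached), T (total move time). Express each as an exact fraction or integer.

t_a=2 t_c=4 v_peak=14 T=8

v_max²/a_max = 14²/7 = 28
84 ≥ 28 so v_max reached
t_a = 14/7 = 2; v_peak = 14
d_cruise = 84 − 28 = 56; t_c = 56/14 = 4
T = 2·2 + 4 = 8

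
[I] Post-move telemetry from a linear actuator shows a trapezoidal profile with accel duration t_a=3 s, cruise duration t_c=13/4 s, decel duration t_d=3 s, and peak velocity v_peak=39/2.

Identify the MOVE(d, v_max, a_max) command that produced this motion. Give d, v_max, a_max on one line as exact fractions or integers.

d=975/8 v_max=39/2 a_max=13/2

a_max = (39/2)/3 = 13/2
d_a = ½·39/2·3 = 117/4; d_c = 39/2·13/4 = 507/8
d = 2·117/4 + 507/8 = 975/8
t_c = 13/4 > 0 so v_max = 39/2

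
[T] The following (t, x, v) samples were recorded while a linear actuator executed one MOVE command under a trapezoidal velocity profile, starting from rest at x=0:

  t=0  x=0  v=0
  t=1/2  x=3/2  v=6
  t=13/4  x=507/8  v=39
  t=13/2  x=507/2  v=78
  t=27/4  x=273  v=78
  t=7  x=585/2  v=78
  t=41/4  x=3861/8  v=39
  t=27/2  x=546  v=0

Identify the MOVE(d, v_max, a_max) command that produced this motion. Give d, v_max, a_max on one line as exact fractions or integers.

final state: t=27/2, x=546, v=0 → d = 546
a_max = (6−0)/(1/2−0) = 12
max v = 78 over t∈[13/2,7] → v_max = 78
check: 78·(13/2+1/2) = 546 ✓

d=546 v_max=78 a_max=12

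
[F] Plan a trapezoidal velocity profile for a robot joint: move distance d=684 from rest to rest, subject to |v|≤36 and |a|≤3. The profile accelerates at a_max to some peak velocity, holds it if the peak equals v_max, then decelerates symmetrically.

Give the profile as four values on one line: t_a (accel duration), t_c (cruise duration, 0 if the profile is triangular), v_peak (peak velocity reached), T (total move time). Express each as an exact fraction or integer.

(v_max)²/a_max = 36²/3 = 432
684 ≥ 432 ⇒ cruise phase
t_a = 36/3 = 12; v_peak = 36
d_cruise = 684 − 432 = 252; t_c = 252/36 = 7
T = 2·12 + 7 = 31

t_a=12 t_c=7 v_peak=36 T=31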